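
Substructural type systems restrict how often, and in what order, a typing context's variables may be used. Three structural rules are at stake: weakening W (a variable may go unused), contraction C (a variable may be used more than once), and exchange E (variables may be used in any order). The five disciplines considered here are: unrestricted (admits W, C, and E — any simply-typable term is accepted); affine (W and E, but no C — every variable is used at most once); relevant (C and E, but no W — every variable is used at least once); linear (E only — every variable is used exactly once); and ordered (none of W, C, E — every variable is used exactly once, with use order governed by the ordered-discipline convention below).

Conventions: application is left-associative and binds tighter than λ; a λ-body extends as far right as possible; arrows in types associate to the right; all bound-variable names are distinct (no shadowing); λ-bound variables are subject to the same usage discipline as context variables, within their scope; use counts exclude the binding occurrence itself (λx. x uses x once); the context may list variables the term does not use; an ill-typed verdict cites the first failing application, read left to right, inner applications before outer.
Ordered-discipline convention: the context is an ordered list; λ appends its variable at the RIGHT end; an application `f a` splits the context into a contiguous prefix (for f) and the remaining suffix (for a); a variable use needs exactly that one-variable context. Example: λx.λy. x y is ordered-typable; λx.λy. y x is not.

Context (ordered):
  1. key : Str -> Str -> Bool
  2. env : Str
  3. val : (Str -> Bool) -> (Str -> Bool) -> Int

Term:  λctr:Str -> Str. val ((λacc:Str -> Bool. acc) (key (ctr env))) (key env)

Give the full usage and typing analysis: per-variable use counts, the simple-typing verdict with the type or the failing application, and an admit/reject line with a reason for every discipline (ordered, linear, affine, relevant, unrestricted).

usage: key ×2; env ×2; val ×1; ctr (bound) ×1; acc (bound) ×1
order of uses: val, acc, key, ctr, env, key, env
typing: ✓ — (Str -> Str) -> Int
ordered ✗ (needs contraction — key ×2, env ×2)
linear ✗ (needs contraction — key ×2, env ×2)
affine ✗ (needs contraction — key ×2, env ×2)
relevant ✓ (at least one use each (key, env, val, ctr, acc))
unrestricted ✓ (type-checks ((Str -> Str) -> Int) and nothing is barred)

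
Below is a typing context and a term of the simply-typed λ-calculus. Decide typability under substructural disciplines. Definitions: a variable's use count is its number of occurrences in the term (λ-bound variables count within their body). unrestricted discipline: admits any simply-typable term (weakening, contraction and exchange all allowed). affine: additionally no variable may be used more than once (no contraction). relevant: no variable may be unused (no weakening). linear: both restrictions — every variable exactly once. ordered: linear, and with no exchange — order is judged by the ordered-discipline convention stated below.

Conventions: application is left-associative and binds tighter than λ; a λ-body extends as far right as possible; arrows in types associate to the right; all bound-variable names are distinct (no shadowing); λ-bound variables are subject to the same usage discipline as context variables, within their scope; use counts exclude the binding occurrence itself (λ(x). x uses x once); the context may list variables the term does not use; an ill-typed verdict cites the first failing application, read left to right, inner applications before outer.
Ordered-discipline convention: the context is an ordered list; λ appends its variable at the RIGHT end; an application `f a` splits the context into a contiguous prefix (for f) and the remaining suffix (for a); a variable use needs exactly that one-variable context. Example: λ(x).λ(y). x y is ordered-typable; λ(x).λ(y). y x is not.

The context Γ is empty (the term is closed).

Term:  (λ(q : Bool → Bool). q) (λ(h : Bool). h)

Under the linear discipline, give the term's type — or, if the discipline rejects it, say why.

term : Bool → Bool
counts: q (bound)=1; h (bound)=1
uses in reading order: q, h
typing: well-typed at Bool → Bool
per-discipline verdicts: ordered ✓ · linear ✓ · affine ✓ · relevant ✓ · unrestricted ✓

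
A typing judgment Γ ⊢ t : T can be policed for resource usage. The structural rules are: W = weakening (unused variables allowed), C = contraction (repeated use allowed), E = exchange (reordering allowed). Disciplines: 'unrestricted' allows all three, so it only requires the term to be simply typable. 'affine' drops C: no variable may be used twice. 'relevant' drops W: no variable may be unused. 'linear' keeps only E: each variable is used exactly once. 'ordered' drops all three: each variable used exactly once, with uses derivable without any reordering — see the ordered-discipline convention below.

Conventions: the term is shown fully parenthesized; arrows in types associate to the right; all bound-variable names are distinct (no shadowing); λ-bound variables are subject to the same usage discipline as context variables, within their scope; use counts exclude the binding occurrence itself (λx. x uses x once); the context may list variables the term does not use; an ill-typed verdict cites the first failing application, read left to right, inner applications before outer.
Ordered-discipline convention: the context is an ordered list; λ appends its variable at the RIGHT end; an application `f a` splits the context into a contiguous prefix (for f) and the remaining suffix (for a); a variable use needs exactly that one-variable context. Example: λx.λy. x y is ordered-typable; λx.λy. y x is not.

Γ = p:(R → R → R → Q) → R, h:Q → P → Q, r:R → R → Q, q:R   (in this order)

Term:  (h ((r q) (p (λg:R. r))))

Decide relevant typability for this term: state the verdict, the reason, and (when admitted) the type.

no — unused: g — weakening required
usage: p ×1; h ×1; r ×2; q ×1; g (bound) ×0
use order (left to right): h, r, q, p, r
typing: well-typed at P → Q
per-discipline verdicts: ordered ✗; linear ✗; affine ✗; relevant ✗; unrestricted ✓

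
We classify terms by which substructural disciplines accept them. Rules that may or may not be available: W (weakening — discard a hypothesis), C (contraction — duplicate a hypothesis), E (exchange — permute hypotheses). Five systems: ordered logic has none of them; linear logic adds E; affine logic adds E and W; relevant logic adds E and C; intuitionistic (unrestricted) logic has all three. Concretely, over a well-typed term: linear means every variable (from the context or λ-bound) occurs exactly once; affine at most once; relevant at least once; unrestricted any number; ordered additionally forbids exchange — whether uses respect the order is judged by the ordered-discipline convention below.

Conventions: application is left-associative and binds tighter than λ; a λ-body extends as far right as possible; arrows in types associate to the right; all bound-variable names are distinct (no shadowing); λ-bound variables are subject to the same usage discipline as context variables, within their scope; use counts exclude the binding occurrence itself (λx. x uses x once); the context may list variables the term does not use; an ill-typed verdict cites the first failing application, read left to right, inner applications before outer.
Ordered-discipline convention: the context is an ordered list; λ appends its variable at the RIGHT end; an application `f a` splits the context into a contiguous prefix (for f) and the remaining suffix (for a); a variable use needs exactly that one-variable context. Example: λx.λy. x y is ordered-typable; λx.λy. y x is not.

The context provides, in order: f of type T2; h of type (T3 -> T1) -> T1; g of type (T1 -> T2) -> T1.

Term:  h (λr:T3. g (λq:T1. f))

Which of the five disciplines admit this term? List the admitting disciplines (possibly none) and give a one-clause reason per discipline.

accepted by: affine, unrestricted
use counts: f: 1×, h: 1×, g: 1×, r [bound]: 0×, q [bound]: 0×
use order (left to right): h, g, f
typing: well-typed — term : T1
ordered: ✗ — r, q never used (weakening)
linear: ✗ — r, q never used (weakening)
affine: ✓ — none of f, h, g, r, q used more than once
relevant: ✗ — r, q never used (weakening)
unrestricted: ✓ — well-typed at T1; no restrictions here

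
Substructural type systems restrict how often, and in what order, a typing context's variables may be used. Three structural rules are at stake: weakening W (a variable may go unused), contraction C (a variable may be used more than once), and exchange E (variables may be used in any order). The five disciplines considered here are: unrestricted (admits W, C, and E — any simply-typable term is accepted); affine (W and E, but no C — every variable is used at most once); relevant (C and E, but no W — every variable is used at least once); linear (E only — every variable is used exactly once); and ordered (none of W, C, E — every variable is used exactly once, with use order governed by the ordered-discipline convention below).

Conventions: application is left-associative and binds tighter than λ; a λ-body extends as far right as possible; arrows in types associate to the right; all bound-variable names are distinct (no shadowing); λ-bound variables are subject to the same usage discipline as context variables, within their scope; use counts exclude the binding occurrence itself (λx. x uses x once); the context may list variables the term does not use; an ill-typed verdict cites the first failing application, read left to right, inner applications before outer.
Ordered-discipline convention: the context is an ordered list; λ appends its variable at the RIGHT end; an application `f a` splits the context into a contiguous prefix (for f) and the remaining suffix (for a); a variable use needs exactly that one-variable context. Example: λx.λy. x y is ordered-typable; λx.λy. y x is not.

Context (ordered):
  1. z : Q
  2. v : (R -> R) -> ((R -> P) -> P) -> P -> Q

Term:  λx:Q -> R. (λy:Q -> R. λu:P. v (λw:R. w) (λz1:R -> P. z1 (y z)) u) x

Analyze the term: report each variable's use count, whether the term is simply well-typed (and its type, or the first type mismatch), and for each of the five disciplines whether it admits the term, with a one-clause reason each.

usage: z=1, v=1, x [bound]=1, y [bound]=1, u [bound]=1, w [bound]=1, z1 [bound]=1
uses in reading order: v, w, z1, y, z, u, x
typing: well-typed — term : (Q -> R) -> P -> Q
ordered ✗ (needs exchange: uses follow v, w, z1, y, z, u, x)
linear ✓ (z, v, x, y, u, w, z1: one use apiece)
affine ✓ (at most one use each (z, v, x, y, u, w, z1))
relevant ✓ (every one of z, v, x, y, u, w, z1 appears)
unrestricted ✓ (simply typable at (Q -> R) -> P -> Q; W, C, E all held)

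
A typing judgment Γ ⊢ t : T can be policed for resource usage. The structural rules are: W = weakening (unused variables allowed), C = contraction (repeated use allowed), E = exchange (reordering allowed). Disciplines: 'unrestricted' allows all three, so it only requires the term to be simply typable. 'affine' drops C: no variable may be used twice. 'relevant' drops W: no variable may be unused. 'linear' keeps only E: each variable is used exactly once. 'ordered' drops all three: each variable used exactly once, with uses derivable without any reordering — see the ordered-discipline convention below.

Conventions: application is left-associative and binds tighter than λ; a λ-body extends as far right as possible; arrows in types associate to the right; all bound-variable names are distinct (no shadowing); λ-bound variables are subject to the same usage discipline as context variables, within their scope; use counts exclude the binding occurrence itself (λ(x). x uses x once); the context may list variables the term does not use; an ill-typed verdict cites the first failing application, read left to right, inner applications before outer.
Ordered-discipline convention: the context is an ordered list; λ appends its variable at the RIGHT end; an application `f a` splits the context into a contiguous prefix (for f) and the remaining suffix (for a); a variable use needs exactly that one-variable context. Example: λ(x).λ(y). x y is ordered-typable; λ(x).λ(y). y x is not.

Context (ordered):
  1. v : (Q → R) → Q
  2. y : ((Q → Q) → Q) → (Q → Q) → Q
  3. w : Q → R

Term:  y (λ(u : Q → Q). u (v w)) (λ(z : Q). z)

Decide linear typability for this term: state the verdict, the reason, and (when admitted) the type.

yes — exactly-once usage across v, y, w, u, z; term : Q
usage: v: 1, y: 1, w: 1, u [bound]: 1, z [bound]: 1
order of uses: y, u, v, w, z
typing: the term checks, with type Q
across the five disciplines: ordered ✗; linear ✓; affine ✓; relevant ✓; unrestricted ✓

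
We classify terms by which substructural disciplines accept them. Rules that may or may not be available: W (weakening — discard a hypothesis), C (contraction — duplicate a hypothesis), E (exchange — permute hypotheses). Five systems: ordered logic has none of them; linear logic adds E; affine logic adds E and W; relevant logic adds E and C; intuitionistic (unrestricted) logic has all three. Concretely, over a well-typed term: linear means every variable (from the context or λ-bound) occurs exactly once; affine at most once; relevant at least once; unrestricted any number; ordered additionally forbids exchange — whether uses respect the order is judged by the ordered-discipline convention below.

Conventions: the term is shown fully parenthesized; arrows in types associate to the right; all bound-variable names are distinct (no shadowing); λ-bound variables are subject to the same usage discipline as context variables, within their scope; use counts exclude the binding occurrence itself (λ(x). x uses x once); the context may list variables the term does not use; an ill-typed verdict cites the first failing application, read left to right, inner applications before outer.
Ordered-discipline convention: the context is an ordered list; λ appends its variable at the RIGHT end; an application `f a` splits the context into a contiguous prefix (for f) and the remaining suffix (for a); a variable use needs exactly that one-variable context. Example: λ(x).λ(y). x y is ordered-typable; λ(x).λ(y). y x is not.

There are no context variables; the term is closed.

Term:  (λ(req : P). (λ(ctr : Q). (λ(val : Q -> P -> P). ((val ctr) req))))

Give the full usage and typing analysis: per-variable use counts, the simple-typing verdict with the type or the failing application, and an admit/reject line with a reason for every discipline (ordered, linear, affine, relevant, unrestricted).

use counts: req (bound)=1, ctr (bound)=1, val (bound)=1
uses in reading order: val, ctr, req
typing: the term checks, with type P -> Q -> (Q -> P -> P) -> P
ordered: ✗, use order val, ctr, req needs exchange
linear: ✓, exactly-once usage across req, ctr, val
affine: ✓, none of req, ctr, val used more than once
relevant: ✓, every one of req, ctr, val appears
unrestricted: ✓, simply typable at P -> Q -> (Q -> P -> P) -> P; W, C, E all held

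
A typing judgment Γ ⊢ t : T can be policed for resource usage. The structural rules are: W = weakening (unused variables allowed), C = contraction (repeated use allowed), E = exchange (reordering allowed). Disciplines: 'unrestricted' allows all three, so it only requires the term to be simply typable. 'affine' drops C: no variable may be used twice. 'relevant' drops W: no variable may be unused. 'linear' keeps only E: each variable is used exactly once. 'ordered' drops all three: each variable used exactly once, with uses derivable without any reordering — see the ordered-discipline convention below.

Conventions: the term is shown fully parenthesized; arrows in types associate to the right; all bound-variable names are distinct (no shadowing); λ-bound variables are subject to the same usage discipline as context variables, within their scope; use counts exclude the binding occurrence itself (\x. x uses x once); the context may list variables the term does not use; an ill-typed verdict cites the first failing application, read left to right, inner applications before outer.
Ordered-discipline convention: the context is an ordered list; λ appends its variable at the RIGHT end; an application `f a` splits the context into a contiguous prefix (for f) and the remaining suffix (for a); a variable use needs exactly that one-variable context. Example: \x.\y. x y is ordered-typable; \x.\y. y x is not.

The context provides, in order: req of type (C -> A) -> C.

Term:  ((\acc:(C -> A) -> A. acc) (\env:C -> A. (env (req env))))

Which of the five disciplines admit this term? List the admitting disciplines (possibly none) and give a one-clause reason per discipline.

admitted in: relevant, unrestricted
variable uses: req: 1×; acc [bound]: 1×; env [bound]: 2×
left-to-right use order: acc, env, req, env
typing: the term checks, with type (C -> A) -> A
ordered: ✗ — needs contraction — env ×2
linear: ✗ — needs contraction — env ×2
affine: ✗ — needs contraction — env ×2
relevant: ✓ — none of req, acc, env goes unused
unrestricted: ✓ — typability at (C -> A) -> A is all that's needed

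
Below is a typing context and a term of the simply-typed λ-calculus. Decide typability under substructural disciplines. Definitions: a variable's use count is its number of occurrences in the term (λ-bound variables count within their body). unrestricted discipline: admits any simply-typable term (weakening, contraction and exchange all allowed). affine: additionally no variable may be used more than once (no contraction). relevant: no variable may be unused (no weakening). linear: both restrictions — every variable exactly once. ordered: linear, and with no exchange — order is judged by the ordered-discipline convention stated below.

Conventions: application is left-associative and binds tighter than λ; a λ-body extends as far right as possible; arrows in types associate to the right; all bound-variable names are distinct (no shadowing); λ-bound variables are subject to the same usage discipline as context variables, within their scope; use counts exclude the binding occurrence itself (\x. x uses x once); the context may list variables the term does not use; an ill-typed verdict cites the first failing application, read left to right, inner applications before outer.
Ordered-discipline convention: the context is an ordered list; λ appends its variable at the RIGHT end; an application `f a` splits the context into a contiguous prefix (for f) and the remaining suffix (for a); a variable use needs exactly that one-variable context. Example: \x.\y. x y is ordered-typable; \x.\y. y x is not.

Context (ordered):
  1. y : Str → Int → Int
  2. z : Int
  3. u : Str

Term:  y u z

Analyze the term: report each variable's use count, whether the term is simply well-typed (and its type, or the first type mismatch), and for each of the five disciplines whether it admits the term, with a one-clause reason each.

usage: y=1, z=1, u=1
order of uses: y, u, z
typing: well-typed — term : Int
ordered: ✗, use order y, u, z needs exchange
linear: ✓, y, z, u: one use apiece
affine: ✓, no duplicate uses among y, z, u
relevant: ✓, none of y, z, u goes unused
unrestricted: ✓, typability at Int is all that's needed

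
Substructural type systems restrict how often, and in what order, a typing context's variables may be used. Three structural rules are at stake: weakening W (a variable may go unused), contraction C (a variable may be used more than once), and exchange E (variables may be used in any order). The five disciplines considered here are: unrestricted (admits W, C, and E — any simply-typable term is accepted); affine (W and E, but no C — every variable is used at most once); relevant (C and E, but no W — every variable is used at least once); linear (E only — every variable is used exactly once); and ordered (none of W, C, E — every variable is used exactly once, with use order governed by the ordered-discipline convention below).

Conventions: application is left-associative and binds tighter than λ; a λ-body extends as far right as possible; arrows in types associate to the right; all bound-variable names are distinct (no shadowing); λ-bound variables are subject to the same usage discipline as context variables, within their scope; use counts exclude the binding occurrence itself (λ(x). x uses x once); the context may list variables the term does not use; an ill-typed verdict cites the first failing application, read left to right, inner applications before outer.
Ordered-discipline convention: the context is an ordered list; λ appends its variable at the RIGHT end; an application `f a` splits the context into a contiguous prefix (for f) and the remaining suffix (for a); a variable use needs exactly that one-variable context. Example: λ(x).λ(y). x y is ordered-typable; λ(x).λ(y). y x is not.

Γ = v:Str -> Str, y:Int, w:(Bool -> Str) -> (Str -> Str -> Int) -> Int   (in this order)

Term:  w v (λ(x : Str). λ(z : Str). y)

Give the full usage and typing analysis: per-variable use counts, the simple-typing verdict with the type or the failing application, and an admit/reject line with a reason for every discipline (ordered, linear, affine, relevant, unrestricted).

variable uses: v: 1, y: 1, w: 1, x [bound]: 0, z [bound]: 0
order of uses: w, v, y
typing: ill-typed: an argument Str -> Str mismatches the expected Bool -> Str
ordered: ✗ — fails simple typing
linear: ✗ — a type mismatch blocks all five
affine: ✗ — the type mismatch rejects it
relevant: ✗ — not simply typable
unrestricted: ✗ — fails simple typing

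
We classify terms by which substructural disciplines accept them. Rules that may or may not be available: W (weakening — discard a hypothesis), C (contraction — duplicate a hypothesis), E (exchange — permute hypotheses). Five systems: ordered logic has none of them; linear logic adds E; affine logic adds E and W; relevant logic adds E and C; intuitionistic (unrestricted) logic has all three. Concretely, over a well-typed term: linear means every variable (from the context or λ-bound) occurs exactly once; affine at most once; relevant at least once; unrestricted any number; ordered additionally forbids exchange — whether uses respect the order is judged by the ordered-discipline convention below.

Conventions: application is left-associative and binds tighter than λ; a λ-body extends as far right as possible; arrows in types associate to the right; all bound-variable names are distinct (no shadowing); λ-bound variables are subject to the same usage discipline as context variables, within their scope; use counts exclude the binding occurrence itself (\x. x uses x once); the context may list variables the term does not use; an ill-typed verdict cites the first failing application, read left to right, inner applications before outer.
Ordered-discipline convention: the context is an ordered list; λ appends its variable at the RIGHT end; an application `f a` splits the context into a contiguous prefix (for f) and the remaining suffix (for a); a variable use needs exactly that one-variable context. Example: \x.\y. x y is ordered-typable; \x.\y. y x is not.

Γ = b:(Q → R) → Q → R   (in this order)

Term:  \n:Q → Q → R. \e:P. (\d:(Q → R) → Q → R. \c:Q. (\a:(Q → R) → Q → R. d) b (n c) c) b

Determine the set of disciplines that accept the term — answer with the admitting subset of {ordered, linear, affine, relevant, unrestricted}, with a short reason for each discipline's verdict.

admitted by: unrestricted
usage: b: 2×, n (bound): 1×, e (bound): 0×, d (bound): 1×, c (bound): 2×, a (bound): 0×
order of uses: d, b, n, c, c, b
typing: ✓ — (Q → Q → R) → P → Q → R
ordered ✗ (needs contraction — b ×2, c ×2; e, a never used (weakening))
linear ✗ (needs contraction — b ×2, c ×2; e, a never used (weakening))
affine ✗ (needs contraction — b ×2, c ×2)
relevant ✗ (e, a never used (weakening))
unrestricted ✓ (well-typed at (Q → Q → R) → P → Q → R; no restrictions here)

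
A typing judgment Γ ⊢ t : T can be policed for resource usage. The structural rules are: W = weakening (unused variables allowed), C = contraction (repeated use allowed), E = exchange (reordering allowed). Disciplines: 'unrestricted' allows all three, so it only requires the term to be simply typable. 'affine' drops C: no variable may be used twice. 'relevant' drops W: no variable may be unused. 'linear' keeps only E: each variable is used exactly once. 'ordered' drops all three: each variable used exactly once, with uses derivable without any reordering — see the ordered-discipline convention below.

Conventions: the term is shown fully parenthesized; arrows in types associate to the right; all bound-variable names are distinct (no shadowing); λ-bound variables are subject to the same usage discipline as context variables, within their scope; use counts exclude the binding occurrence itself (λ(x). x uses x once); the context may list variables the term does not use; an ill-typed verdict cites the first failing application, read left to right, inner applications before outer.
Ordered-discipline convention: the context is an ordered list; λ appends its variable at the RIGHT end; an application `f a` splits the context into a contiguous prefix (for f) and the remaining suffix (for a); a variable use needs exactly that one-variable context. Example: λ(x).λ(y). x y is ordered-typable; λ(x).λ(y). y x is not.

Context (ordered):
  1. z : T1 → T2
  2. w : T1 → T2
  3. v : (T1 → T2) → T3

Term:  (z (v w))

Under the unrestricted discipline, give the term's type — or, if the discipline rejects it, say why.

not well-typed under unrestricted — fails simple typing
usage: z: 1, w: 1, v: 1
uses in reading order: z, v, w
typing: ill-typed: an application expects T1 but receives T3
across the five disciplines: ordered ✗ | linear ✗ | affine ✗ | relevant ✗ | unrestricted ✗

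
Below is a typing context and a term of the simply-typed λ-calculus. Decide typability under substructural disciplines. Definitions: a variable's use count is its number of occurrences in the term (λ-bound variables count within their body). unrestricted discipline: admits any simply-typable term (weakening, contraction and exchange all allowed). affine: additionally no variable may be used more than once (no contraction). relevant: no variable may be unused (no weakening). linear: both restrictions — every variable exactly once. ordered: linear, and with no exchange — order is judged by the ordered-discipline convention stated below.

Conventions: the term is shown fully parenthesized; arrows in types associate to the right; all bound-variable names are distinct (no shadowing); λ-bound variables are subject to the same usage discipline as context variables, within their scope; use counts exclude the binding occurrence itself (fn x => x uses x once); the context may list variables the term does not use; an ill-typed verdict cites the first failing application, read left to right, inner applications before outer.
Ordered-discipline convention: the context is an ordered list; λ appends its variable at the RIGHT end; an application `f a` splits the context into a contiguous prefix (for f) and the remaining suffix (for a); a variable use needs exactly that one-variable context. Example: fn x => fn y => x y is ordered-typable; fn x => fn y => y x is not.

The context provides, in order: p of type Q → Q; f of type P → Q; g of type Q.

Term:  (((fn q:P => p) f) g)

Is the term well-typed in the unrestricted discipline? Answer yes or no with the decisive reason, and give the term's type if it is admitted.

no — the type mismatch rejects it
variable uses: p=1; f=1; g=1; q (bound)=0
uses in reading order: p, f, g
typing: ill-typed: a function awaiting P gets P → Q
per-discipline verdicts: ordered ✗, linear ✗, affine ✗, relevant ✗, unrestricted ✗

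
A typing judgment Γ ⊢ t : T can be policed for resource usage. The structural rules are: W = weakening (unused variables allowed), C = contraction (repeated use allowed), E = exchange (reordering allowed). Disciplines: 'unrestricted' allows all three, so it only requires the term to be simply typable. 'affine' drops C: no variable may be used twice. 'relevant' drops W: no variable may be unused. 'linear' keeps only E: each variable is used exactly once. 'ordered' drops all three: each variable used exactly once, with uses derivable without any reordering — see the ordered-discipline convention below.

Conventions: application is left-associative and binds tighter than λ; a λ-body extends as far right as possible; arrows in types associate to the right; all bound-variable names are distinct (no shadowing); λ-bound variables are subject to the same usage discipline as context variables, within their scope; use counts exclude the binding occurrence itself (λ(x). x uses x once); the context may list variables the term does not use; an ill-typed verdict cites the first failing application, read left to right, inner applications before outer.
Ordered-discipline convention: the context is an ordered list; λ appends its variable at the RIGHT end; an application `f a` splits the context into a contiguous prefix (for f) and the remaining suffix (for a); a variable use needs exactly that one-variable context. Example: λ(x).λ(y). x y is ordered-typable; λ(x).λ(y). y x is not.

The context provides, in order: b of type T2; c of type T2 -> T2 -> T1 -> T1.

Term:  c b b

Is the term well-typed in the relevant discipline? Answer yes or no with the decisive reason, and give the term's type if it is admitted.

yes — at least one use each (b, c); term : T1 -> T1
counts: b ×2; c ×1
use order (left to right): c, b, b
typing: well-typed — term : T1 -> T1
all disciplines: ordered ✗; linear ✗; affine ✗; relevant ✓; unrestricted ✓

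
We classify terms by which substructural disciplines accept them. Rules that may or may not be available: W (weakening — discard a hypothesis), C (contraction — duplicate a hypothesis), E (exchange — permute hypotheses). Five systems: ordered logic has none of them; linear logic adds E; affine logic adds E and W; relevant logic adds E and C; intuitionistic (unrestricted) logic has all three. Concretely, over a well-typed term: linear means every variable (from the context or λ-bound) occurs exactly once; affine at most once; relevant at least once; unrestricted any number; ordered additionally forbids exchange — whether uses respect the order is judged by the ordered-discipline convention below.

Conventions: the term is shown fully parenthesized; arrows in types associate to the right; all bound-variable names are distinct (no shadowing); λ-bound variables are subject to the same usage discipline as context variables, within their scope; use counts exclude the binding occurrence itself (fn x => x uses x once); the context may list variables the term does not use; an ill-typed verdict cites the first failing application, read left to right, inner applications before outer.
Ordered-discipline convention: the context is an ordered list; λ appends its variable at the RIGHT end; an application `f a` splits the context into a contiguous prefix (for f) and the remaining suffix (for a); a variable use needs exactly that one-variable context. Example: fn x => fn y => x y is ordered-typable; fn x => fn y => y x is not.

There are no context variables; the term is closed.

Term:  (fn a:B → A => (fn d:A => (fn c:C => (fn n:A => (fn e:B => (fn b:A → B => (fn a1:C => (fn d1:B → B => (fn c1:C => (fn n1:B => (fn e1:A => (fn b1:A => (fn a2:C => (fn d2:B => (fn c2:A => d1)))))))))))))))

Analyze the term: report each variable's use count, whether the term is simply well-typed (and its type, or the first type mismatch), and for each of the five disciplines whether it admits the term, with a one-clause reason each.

variable uses: a (bound): 0×; d (bound): 0×; c (bound): 0×; n (bound): 0×; e (bound): 0×; b (bound): 0×; a1 (bound): 0×; d1 (bound): 1×; c1 (bound): 0×; n1 (bound): 0×; e1 (bound): 0×; b1 (bound): 0×; a2 (bound): 0×; d2 (bound): 0×; c2 (bound): 0×
left-to-right use order: d1
typing: the term checks, with type (B → A) → A → C → A → B → (A → B) → C → (B → B) → C → B → A → A → C → B → A → B → B
ordered: ✗, needs weakening: a, d, c, n, e, b, a1, c1, n1, e1, b1, a2, d2, c2 unused
linear: ✗, needs weakening: a, d, c, n, e, b, a1, c1, n1, e1, b1, a2, d2, c2 unused
affine: ✓, no duplicate uses among a, d, c, n, e, b, a1, d1, c1, n1, e1, b1, a2, d2, c2
relevant: ✗, needs weakening: a, d, c, n, e, b, a1, c1, n1, e1, b1, a2, d2, c2 unused
unrestricted: ✓, well-typed at (B → A) → A → C → A → B → (A → B) → C → (B → B) → C → B → A → A → C → B → A → B → B; no restrictions here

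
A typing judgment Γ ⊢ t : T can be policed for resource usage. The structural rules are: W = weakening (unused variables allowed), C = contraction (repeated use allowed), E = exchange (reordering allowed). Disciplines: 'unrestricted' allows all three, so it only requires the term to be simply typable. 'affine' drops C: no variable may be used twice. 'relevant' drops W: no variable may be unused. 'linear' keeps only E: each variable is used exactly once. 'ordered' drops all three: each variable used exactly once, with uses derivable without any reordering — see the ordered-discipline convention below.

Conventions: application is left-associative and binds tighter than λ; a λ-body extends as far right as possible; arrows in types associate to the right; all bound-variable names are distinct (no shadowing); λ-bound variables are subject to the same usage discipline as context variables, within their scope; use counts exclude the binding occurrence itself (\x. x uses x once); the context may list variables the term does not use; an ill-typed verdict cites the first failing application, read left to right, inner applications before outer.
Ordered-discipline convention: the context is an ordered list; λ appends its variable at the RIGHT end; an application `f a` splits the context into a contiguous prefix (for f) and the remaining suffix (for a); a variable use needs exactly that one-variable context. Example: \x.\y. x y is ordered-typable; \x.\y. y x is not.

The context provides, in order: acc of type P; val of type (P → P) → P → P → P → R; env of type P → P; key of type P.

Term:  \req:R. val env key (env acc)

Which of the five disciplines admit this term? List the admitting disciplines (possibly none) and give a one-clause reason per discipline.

accepted by: unrestricted
use counts: acc=1; val=1; env=2; key=1; req (λ-bound)=0
uses in reading order: val, env, key, env, acc
typing: well-typed — term : R → P → R
ordered: ✗ — uses contraction: env ×2; req left unused
linear: ✗ — uses contraction: env ×2; req left unused
affine: ✗ — uses contraction: env ×2
relevant: ✗ — req left unused
unrestricted: ✓ — type-checks (R → P → R) and nothing is barred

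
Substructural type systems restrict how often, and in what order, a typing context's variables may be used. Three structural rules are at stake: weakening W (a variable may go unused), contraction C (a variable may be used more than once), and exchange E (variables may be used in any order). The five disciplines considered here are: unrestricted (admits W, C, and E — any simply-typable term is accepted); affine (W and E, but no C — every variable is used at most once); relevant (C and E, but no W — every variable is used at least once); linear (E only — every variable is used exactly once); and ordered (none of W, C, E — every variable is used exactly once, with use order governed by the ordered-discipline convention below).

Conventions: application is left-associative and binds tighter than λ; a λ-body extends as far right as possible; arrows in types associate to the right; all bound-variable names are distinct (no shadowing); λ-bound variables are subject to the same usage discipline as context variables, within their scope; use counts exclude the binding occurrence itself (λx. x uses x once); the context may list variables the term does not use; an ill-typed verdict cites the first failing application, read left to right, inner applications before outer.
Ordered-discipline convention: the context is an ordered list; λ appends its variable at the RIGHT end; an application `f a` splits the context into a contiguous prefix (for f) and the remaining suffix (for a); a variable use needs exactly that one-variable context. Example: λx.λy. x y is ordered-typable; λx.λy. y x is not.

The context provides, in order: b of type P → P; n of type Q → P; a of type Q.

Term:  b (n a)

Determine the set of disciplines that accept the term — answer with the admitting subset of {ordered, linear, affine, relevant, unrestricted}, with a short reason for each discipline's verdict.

accepted by: ordered, linear, affine, relevant, unrestricted
counts: b: 1, n: 1, a: 1
use order (left to right): b, n, a
typing: well-typed at P
ordered: ✓ — b, n, a: once each, no exchange needed
linear: ✓ — b, n, a: one use apiece
affine: ✓ — b, n, a: no repeats, contraction unneeded
relevant: ✓ — at least one use each (b, n, a)
unrestricted: ✓ — well-typed at P; no restrictions here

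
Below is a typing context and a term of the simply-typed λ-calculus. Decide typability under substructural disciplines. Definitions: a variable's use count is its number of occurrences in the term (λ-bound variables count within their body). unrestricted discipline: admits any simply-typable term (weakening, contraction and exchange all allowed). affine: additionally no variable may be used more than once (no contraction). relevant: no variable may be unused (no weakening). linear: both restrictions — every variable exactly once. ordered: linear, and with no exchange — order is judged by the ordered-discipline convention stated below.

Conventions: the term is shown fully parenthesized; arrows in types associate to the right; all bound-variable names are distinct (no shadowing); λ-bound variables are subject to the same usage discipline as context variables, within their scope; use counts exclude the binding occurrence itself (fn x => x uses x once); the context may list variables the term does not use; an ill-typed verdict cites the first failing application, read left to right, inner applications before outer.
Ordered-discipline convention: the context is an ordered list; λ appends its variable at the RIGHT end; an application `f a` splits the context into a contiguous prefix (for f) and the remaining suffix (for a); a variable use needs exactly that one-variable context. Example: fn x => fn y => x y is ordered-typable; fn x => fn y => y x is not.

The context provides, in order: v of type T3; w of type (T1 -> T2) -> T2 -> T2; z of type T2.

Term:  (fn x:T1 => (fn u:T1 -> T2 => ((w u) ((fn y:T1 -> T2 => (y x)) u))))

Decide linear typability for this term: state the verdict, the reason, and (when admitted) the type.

no — uses contraction: u ×2; v, z never used (weakening)
use counts: v=0, w=1, z=0, x (λ-bound)=1, u (λ-bound)=2, y (λ-bound)=1
use order (left to right): w, u, y, x, u
typing: well-typed at T1 -> (T1 -> T2) -> T2
all disciplines: ordered ✗; linear ✗; affine ✗; relevant ✗; unrestricted ✓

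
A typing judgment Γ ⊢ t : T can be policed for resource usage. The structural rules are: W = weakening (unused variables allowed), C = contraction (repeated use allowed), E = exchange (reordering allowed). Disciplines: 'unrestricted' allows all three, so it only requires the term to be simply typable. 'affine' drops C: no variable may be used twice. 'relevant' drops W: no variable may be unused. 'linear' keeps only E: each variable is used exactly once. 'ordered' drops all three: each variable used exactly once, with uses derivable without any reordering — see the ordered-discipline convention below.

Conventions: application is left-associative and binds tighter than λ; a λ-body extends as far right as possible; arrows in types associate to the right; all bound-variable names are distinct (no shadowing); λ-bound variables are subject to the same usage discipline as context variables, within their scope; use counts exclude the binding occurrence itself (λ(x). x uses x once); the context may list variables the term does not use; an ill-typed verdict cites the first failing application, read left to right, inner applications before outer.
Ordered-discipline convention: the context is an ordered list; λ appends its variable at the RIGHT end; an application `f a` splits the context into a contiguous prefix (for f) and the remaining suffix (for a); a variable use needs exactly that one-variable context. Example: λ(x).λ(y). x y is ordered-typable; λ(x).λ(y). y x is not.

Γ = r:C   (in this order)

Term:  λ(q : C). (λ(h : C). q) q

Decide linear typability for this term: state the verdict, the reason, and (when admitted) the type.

no — repeated use of q ×2; unused: r, h — weakening required
variable uses: r=0; q (bound)=2; h (bound)=0
uses in reading order: q, q
typing: ✓ — C → C
all disciplines: ordered ✗ | linear ✗ | affine ✗ | relevant ✗ | unrestricted ✓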